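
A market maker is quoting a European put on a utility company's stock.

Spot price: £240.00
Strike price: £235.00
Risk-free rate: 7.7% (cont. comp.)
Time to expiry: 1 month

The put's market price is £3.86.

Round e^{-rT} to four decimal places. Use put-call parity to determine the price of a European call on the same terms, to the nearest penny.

£10.36

exp(−rT) = exp(−0.077·0.08333) = 0.9936
Put-call parity: C − P = S − K·e^(−rT) = 240 − 235·0.9936 = 240 − 233.4960 = 6.5040
C = P + (C − P) = 3.86 + (6.5040) = 10.3640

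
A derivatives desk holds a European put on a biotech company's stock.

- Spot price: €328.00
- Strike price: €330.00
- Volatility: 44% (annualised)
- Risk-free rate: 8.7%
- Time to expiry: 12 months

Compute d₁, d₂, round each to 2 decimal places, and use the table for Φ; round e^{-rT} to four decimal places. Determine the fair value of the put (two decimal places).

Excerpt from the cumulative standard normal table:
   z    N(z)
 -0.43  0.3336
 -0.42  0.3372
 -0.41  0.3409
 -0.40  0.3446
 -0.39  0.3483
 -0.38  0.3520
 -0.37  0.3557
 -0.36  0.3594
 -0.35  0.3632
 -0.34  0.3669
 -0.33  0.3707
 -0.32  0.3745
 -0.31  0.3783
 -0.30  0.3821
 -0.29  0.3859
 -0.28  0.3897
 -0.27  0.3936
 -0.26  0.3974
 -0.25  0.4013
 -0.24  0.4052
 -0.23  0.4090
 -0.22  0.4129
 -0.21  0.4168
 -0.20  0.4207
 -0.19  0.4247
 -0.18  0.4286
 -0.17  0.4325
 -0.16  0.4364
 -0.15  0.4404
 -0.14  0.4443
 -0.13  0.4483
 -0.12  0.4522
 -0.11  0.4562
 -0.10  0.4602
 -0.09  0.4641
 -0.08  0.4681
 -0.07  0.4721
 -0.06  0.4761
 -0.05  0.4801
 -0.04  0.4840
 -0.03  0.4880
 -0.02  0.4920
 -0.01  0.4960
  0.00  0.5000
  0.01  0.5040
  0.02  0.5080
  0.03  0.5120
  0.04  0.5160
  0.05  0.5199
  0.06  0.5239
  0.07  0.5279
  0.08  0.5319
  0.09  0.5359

€43.07

σ√T = 0.44 × 1.0000 = 0.4400
d₁ = [ln(328/330) + (0.087 + 0.44²/2)·1] / 0.4400 = [-0.0061 + 0.1838] / 0.4400 = 0.4039 → 0.40
d₂ = d₁ − σ√T = 0.4039 − 0.4400 = -0.0361 → -0.04
exp(−rT) = exp(−0.087·1) = 0.9167
N(−d₂) = N(0.04) = 0.5160;  N(−d₁) = N(-0.40) = 0.3446
P = 330·0.9167·0.5160 − 328·0.3446 = 156.0957 − 113.0288 = 43.0669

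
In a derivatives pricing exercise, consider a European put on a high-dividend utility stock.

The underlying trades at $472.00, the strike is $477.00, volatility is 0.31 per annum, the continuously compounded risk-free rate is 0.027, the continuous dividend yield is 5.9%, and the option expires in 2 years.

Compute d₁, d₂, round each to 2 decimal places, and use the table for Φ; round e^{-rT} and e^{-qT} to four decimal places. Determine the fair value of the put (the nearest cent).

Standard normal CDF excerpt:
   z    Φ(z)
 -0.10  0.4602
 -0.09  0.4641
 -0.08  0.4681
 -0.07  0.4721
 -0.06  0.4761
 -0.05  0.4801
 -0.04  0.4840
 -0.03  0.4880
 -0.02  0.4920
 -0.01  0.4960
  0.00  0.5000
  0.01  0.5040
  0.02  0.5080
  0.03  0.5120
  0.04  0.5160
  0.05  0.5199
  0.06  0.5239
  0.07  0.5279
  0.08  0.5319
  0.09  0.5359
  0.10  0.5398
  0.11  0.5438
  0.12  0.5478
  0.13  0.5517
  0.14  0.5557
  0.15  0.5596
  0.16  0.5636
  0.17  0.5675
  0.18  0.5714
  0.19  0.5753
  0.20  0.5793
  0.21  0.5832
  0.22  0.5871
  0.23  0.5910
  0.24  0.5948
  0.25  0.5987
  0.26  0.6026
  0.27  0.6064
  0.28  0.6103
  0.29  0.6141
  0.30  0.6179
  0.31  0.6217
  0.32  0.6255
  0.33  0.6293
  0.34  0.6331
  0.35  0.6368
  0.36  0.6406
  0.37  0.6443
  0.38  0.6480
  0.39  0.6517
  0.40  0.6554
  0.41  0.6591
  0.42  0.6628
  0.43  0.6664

$93.12

σ√T = 0.31 × 1.4142 = 0.4384
d₁ = [ln(472/477) + (0.027 − 0.059 + 0.31²/2)·2] / 0.4384 = [-0.0105 + 0.0321] / 0.4384 = 0.0492 which rounds to 0.05
d₂ = d₁ − σ√T = 0.0492 − 0.4384 = -0.3892 which rounds to -0.39
e^(−qT) = e^(−0.059·2) = 0.8887;  e^(−rT) = e^(−0.027·2) = 0.9474
N(−d₂) = N(0.39) = 0.6517;  N(−d₁) = N(-0.05) = 0.4801
P = 477·0.9474·0.6517 − 472·0.8887·0.4801 = 294.5096 − 201.3858 = 93.1238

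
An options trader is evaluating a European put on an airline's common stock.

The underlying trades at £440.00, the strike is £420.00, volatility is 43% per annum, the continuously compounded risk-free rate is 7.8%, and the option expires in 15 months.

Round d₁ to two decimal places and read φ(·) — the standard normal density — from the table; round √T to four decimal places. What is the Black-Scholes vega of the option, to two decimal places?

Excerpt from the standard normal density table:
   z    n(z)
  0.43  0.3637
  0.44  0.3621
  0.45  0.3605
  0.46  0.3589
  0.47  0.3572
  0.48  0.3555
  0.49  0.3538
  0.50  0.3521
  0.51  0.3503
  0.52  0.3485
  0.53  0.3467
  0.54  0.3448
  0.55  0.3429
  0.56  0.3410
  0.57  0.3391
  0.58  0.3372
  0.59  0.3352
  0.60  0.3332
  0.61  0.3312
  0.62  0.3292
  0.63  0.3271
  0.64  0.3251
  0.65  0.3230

169.61

σ√T = 0.43·√1.25 = 0.4808
d₁ = [ln(440/420) + (0.078 + 0.43²/2)·1.25] / 0.4808 = [0.0465 + 0.2131] / 0.4808 = 0.5399 which rounds to 0.54
√T = √1.25 = 1.1180
φ(d₁) = φ(0.54) = 0.3448
vega = S·φ(d₁)·√T = 440·0.3448·1.1180 = 169.6140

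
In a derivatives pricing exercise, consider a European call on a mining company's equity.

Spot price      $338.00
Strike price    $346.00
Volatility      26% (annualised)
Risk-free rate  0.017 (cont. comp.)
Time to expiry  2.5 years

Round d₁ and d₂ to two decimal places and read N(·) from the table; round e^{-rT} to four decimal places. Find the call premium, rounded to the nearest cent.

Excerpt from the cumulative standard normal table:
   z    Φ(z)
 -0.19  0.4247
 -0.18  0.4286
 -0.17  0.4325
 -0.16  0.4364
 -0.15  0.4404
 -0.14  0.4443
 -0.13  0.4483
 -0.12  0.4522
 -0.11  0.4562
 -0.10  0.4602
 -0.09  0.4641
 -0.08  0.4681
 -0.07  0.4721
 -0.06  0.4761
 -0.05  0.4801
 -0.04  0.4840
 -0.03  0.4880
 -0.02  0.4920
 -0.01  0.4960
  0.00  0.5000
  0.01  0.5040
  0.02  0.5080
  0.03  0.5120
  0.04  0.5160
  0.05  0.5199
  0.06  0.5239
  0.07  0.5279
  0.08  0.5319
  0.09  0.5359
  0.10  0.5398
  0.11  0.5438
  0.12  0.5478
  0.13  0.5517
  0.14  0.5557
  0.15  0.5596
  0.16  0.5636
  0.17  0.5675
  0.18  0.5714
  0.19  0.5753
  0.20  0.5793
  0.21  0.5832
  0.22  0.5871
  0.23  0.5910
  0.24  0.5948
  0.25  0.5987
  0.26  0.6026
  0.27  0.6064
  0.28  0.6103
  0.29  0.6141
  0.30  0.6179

σ√T = 0.26 × 1.5811 = 0.4111
ln(S/K) + (r + σ²/2)T = ln(338/346) + (0.017 + 0.26²/2)·2.5 = -0.0234 + 0.1270 = 0.1036
d₁ = 0.1036 / 0.4111 = 0.2520 ⇒ 0.25
d₂ = d₁ − σ√T = 0.2520 − 0.4111 = -0.1591 ⇒ -0.16
e^(−rT) = e^(−0.017·2.5) = 0.9584
C = 338·N(0.25) − 346·0.9584·N(-0.16) = 338·0.5987 − 346·0.9584·0.4364 = 202.3606 − 144.7130 = 57.6476

$57.65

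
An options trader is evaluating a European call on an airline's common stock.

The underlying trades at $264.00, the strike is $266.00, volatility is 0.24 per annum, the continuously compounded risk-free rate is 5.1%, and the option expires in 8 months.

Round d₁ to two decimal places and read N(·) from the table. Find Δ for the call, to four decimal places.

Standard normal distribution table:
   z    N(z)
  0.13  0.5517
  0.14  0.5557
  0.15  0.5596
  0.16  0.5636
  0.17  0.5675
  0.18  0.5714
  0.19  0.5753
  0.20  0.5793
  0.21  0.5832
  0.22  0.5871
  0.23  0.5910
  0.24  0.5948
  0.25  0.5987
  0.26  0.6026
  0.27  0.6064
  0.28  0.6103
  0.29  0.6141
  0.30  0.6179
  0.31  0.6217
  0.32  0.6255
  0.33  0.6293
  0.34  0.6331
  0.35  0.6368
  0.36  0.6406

σ√T = 0.24 × 0.8165 = 0.1960
d₁ = [ln(264/266) + (0.051 + 0.24²/2)·0.6667] / 0.1960 = [-0.0075 + 0.0532] / 0.1960 = 0.2330 ≈ 0.23
N(d₁) = N(0.23) = 0.5910
Δ_call = N(d₁) = 0.5910

0.5910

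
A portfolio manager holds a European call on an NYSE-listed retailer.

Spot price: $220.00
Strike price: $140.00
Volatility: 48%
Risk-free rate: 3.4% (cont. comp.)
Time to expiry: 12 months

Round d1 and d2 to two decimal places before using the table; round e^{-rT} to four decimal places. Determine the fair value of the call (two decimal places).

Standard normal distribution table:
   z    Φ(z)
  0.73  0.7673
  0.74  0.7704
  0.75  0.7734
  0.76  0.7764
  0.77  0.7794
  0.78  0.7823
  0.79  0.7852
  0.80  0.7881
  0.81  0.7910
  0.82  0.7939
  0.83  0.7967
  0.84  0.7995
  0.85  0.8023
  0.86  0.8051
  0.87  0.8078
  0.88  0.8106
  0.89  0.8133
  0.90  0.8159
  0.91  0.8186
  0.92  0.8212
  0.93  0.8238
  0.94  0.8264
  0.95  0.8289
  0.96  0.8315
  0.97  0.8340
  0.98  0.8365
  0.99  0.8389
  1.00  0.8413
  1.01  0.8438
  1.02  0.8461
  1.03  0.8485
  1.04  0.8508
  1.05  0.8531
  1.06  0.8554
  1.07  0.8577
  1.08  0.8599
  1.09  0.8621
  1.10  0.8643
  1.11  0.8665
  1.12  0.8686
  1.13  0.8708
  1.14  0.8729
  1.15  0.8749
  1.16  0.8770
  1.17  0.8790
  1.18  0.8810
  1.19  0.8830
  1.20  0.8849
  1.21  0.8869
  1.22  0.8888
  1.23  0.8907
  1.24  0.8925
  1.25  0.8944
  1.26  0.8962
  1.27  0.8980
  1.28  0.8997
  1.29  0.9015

T = 1;  σ√T = 0.4800
d₁ = [ln(220/140) + (0.034 + 0.48²/2)·1] / 0.4800 = [0.4520 + 0.1492] / 0.4800 = 1.2525 which rounds to 1.25
d₂ = d₁ − σ√T = 1.2525 − 0.4800 = 0.7725 which rounds to 0.77
e^(−rT) = e^(−0.034·1) = 0.9666
N(d₁) = N(1.25) = 0.8944;  N(d₂) = N(0.77) = 0.7794
C = 220·0.8944 − 140·0.9666·0.7794 = 196.7680 − 105.4715 = 91.2965

$91.30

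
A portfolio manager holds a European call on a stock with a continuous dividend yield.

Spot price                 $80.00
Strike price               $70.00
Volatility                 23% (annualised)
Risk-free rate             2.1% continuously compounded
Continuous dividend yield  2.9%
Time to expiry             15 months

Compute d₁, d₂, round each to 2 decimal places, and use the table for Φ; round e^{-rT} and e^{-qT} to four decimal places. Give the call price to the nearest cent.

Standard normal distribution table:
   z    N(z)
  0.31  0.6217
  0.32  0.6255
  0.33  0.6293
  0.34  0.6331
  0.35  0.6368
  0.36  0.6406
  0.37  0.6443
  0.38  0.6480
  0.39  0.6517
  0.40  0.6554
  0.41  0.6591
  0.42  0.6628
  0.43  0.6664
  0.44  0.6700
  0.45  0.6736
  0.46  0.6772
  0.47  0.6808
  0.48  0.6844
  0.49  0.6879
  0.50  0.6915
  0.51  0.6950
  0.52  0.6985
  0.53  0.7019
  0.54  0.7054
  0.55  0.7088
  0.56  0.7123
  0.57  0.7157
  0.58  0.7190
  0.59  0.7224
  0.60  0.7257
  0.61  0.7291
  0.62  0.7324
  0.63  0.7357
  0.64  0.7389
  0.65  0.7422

$12.83

T = 1.25;  σ√T = 0.2571
d₁ = [ln(80/70) + (0.021 − 0.029 + 0.23²/2)·1.25] / 0.2571 = [0.1335 + 0.0231] / 0.2571 = 0.6090 ⇒ 0.61
d₂ = d₁ − σ√T = 0.6090 − 0.2571 = 0.3518 ⇒ 0.35
exp(−qT) = exp(−0.029·1.25) = 0.9644;  exp(−rT) = exp(−0.021·1.25) = 0.9741
C = 80·0.9644·N(0.61) − 70·0.9741·N(0.35) = 80·0.9644·0.7291 − 70·0.9741·0.6368 = 56.2515 − 43.4215 = 12.8300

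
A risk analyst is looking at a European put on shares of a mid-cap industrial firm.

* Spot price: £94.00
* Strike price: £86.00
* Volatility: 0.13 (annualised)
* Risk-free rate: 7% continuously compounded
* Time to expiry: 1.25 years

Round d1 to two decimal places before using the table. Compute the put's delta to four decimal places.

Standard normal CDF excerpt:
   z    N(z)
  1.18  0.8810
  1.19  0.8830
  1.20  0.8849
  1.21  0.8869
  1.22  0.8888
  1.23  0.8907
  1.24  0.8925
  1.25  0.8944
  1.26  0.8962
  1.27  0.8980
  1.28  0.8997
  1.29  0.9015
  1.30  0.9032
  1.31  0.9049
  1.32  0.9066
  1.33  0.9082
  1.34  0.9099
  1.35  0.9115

T = 1.25;  σ√T = 0.1453
ln(S/K) + (r + σ²/2)T = ln(94/86) + (0.07 + 0.13²/2)·1.25 = 0.0889 + 0.0981 = 0.1870
d₁ = 0.1870 / 0.1453 = 1.2867 ≈ 1.29
N(d₁) = N(1.29) = 0.9015
Δ_put = N(d₁) − 1 = 0.9015 − 1 = -0.0985

-0.0985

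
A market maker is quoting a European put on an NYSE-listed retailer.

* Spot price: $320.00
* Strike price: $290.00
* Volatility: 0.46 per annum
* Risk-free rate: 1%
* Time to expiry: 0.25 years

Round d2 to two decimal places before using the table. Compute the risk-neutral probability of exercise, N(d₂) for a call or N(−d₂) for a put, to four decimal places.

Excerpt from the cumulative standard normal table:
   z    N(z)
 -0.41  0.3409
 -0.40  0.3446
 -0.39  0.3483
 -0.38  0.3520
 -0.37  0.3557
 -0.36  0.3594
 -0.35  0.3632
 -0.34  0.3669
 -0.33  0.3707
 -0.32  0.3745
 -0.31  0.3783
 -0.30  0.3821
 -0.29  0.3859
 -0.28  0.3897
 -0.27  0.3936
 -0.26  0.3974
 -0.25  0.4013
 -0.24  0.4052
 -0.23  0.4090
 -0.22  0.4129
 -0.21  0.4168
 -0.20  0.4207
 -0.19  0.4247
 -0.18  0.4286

0.3745

T = 0.25;  σ√T = 0.2300
d₁ = [ln(320/290) + (0.01 + 0.46²/2)·0.25] / 0.2300 = [0.0984 + 0.0290] / 0.2300 = 0.5539 which rounds to 0.55
d₂ = d₁ − σ√T = 0.5539 − 0.2300 = 0.3239 which rounds to 0.32
Risk-neutral Pr[S_T < K] = N(−d₂) = N(-0.32) = 0.3745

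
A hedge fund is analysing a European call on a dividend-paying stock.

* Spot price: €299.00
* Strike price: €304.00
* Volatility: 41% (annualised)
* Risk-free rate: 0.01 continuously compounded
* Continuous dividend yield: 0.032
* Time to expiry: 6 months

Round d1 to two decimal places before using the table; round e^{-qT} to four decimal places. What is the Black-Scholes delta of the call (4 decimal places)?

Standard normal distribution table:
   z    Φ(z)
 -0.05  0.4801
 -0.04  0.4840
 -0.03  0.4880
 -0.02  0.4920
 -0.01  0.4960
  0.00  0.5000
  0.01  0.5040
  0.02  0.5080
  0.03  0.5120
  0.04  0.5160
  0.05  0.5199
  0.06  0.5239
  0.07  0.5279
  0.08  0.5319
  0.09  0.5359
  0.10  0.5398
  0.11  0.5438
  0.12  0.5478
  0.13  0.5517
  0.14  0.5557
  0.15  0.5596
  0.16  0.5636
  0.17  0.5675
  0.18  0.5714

σ√T = 0.41 × 0.7071 = 0.2899
d₁ = [ln(299/304) + (0.01 − 0.032 + 0.41²/2)·0.5] / 0.2899 = [-0.0166 + 0.0310] / 0.2899 = 0.0498 ≈ 0.05
N(d₁) = N(0.05) = 0.5199
Δ_call = e^(−qT)·N(d₁) = 0.9841·0.5199 = 0.5116

0.5116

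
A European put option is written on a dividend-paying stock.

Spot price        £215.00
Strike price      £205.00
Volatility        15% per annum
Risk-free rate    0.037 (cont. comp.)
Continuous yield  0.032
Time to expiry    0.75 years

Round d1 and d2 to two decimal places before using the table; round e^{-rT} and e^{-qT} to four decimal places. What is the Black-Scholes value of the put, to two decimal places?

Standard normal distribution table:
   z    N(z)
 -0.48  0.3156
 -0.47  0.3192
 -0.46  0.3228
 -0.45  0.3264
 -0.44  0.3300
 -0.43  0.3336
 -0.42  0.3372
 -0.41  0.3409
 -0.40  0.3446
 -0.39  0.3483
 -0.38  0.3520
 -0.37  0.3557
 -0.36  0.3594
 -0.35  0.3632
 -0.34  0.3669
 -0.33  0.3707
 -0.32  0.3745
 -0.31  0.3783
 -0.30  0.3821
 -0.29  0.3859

T = 0.75;  σ√T = 0.1299
d₁ = [ln(215/205) + (0.037 − 0.032 + ½·0.15²)·0.75] / (σ√T) = (0.0476 + 0.0122) / 0.1299 = 0.4605 ≈ 0.46
d₂ = 0.4605 − 0.1299 = 0.3306 ≈ 0.33
exp(−qT) = exp(−0.032·0.75) = 0.9763;  exp(−rT) = exp(−0.037·0.75) = 0.9726
N(−d₂) = N(-0.33) = 0.3707;  N(−d₁) = N(-0.46) = 0.3228
P = 205·0.9726·0.3707 − 215·0.9763·0.3228 = 73.9113 − 67.7572 = 6.1541

£6.15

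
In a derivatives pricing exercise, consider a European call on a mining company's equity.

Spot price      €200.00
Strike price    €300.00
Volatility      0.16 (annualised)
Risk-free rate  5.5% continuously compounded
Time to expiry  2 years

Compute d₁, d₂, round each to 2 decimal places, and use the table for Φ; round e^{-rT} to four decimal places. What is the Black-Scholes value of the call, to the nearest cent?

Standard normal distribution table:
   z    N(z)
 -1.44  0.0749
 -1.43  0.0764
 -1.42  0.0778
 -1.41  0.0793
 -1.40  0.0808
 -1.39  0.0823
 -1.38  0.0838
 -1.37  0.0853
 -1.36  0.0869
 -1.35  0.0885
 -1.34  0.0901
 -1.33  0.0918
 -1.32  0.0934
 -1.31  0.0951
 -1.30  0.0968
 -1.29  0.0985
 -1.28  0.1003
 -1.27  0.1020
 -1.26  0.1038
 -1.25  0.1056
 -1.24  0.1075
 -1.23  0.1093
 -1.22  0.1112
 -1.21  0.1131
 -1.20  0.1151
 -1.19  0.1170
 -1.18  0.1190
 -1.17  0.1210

σ√T = 0.16 × 1.4142 = 0.2263
d₁ = [ln(200/300) + (0.055 + 0.16²/2)·2] / 0.2263 = [-0.4055 + 0.1356] / 0.2263 = -1.1926 which rounds to -1.19
d₂ = d₁ − σ√T = -1.1926 − 0.2263 = -1.4189 which rounds to -1.42
exp(−rT) = exp(−0.055·2) = 0.8958
C = 200·N(-1.19) − 300·0.8958·N(-1.42) = 200·0.1170 − 300·0.8958·0.0778 = 23.4000 − 20.9080 = 2.4920

€2.49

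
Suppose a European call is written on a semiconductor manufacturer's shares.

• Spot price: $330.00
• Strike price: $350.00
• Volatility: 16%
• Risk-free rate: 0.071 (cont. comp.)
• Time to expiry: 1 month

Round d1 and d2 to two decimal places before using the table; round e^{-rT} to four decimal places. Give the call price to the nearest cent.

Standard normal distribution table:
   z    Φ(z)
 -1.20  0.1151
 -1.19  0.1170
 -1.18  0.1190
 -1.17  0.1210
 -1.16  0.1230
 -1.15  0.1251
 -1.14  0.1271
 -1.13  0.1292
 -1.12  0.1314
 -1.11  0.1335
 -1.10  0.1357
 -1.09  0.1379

$1.26

σ√T = 0.16·√0.08333 = 0.0462
d₁ = [ln(330/350) + (0.071 + 0.16²/2)·0.08333] / 0.0462 = [-0.0588 + 0.0070] / 0.0462 = -1.1227 → -1.12
d₂ = d₁ − σ√T = -1.1227 − 0.0462 = -1.1689 → -1.17
e^(−rT) = e^(−0.071·0.08333) = 0.9941
N(d₁) = N(-1.12) = 0.1314;  N(d₂) = N(-1.17) = 0.1210
C = 330·0.1314 − 350·0.9941·0.1210 = 43.3620 − 42.1001 = 1.2619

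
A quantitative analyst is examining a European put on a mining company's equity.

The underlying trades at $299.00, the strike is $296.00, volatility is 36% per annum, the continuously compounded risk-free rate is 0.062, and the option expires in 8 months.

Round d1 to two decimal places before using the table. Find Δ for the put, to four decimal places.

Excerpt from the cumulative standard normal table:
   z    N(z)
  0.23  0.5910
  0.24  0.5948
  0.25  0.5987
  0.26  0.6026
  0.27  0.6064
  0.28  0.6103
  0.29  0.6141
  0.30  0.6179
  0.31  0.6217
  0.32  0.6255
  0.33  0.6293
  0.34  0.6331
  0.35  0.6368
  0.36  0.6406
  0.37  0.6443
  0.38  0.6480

-0.3745

σ√T = 0.36·√0.6667 = 0.2939
ln(S/K) + (r + σ²/2)T = ln(299/296) + (0.062 + 0.36²/2)·0.6667 = 0.0101 + 0.0845 = 0.0946
d₁ = 0.0946 / 0.2939 = 0.3219 → 0.32
N(d₁) = N(0.32) = 0.6255
Δ_put = N(d₁) − 1 = 0.6255 − 1 = -0.3745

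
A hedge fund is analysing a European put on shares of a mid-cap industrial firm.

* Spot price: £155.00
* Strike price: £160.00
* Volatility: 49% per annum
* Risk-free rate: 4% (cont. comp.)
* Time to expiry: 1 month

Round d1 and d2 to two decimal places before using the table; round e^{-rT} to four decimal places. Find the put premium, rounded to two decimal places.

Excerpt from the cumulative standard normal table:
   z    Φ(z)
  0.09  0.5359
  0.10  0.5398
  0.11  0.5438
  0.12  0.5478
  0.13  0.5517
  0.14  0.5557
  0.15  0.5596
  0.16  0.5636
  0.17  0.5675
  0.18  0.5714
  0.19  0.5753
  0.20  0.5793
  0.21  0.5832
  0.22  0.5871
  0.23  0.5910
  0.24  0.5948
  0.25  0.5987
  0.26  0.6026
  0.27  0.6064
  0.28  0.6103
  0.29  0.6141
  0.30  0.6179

T = 0.08333;  σ√T = 0.1415
d₁ = [ln(155/160) + (0.04 + 0.49²/2)·0.08333] / 0.1415 = [-0.0317 + 0.0133] / 0.1415 = -0.1302 ⇒ -0.13
d₂ = d₁ − σ√T = -0.1302 − 0.1415 = -0.2716 ⇒ -0.27
exp(−rT) = exp(−0.04·0.08333) = 0.9967
N(−d₂) = N(0.27) = 0.6064;  N(−d₁) = N(0.13) = 0.5517
P = 160·0.9967·0.6064 − 155·0.5517 = 96.7038 − 85.5135 = 11.1903

£11.19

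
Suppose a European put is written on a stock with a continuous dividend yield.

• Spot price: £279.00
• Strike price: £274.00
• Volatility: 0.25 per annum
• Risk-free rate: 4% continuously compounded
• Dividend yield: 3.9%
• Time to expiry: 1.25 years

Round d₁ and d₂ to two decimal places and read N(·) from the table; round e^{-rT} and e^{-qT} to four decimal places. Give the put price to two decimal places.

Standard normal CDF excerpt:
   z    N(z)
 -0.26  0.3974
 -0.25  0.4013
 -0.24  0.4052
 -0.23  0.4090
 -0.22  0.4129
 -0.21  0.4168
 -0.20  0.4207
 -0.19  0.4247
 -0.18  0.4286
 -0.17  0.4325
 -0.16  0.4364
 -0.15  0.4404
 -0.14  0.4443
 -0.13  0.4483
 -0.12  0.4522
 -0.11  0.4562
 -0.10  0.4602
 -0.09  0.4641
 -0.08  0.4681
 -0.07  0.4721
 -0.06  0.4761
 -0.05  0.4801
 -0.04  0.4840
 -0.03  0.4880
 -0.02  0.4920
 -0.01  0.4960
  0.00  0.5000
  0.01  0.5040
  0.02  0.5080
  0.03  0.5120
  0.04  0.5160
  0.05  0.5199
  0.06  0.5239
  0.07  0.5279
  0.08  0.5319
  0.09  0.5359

£26.83

σ√T = 0.25 × 1.1180 = 0.2795
d₁ = [ln(279/274) + (0.04 − 0.039 + ½·0.25²)·1.25] / (σ√T) = (0.0181 + 0.0403) / 0.2795 = 0.2089 ⇒ 0.21
d₂ = 0.2089 − 0.2795 = -0.0706 ⇒ -0.07
e^(−qT) = e^(−0.039·1.25) = 0.9524;  e^(−rT) = e^(−0.04·1.25) = 0.9512
N(−d₂) = N(0.07) = 0.5279;  N(−d₁) = N(-0.21) = 0.4168
P = 274·0.9512·0.5279 − 279·0.9524·0.4168 = 137.5859 − 110.7519 = 26.8340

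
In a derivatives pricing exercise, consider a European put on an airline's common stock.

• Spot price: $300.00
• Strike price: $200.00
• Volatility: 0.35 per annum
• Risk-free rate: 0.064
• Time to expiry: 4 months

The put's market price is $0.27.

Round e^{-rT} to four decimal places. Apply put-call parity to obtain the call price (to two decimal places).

$104.49

exp(−rT) = exp(−0.064·0.3333) = 0.9789
Put-call parity: C − P = S − K·e^(−rT) = 300 − 200·0.9789 = 300 − 195.7800 = 104.2200
C = P + (C − P) = 0.27 + (104.2200) = 104.4900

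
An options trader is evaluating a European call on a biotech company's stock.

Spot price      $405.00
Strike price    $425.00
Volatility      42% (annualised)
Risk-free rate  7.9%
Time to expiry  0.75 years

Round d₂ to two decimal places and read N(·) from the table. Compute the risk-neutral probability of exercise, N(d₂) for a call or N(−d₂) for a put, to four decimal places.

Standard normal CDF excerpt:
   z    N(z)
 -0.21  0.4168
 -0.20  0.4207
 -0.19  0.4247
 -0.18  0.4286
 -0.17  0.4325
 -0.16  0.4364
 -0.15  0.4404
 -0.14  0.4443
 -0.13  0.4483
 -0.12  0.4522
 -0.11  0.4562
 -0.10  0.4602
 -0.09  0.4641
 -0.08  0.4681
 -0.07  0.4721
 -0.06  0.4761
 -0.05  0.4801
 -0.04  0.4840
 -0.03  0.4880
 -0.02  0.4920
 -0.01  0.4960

σ√T = 0.42 × 0.8660 = 0.3637
d₁ = [ln(405/425) + (0.079 + ½·0.42²)·0.75] / (σ√T) = (-0.0482 + 0.1254) / 0.3637 = 0.2122 ⇒ 0.21
d₂ = 0.2122 − 0.3637 = -0.1515 ⇒ -0.15
Pr(exercise) under Q = N(d₂) = 0.4404

0.4404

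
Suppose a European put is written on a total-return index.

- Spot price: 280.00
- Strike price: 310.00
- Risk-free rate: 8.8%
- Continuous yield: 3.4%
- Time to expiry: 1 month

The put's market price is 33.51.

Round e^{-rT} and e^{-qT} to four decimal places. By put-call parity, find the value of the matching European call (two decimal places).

4.99

exp(−qT) = exp(−0.034·0.08333) = 0.9972;  exp(−rT) = exp(−0.088·0.08333) = 0.9927
Put-call parity: C − P = S·e^(−qT) − K·e^(−rT) = 280·0.9972 − 310·0.9927 = 279.2160 − 307.7370 = -28.5210
C = P + (C − P) = 33.51 + (-28.5210) = 4.9890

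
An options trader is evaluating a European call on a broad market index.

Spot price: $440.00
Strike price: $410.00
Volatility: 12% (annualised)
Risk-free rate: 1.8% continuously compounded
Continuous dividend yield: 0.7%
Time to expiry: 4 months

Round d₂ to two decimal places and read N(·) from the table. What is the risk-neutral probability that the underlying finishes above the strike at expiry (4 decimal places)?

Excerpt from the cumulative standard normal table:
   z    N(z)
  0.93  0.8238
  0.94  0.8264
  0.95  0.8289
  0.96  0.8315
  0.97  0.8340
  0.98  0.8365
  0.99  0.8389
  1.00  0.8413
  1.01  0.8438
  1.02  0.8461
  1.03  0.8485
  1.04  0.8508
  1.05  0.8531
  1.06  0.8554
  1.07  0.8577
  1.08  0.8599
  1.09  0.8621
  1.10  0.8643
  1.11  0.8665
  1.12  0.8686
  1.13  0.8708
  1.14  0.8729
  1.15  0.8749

σ√T = 0.12·√0.3333 = 0.0693
ln(S/K) + (r − q + σ²/2)T = ln(440/410) + (0.018 − 0.007 + 0.12²/2)·0.3333 = 0.0706 + 0.0061 = 0.0767
d₁ = 0.0767 / 0.0693 = 1.1068 ≈ 1.11
d₂ = d₁ − σ√T = 1.1068 − 0.0693 = 1.0376 ≈ 1.04
Risk-neutral Pr[S_T > K] = N(d₂) = N(1.04) = 0.8508

0.8508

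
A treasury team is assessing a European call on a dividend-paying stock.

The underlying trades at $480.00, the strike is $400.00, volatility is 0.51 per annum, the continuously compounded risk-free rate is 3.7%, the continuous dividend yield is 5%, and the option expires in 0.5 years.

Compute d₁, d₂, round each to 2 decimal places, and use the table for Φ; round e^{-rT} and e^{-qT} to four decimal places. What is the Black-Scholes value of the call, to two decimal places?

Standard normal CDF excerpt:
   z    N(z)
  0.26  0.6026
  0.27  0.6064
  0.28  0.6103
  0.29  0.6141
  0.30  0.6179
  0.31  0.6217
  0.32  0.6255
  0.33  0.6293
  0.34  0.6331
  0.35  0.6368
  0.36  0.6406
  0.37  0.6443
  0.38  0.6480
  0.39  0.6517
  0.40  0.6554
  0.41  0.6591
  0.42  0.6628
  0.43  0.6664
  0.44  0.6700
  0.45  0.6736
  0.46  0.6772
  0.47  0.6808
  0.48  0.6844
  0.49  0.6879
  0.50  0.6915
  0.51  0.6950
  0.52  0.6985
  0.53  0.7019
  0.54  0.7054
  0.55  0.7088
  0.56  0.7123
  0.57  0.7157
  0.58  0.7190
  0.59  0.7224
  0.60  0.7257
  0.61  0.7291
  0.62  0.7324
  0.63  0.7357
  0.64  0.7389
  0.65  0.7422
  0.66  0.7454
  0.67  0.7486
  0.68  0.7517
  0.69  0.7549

$106.32

σ√T = 0.51 × 0.7071 = 0.3606
d₁ = [ln(480/400) + (0.037 − 0.05 + 0.51²/2)·0.5] / 0.3606 = [0.1823 + 0.0585] / 0.3606 = 0.6679 → 0.67
d₂ = d₁ − σ√T = 0.6679 − 0.3606 = 0.3072 → 0.31
e^(−qT) = e^(−0.05·0.5) = 0.9753;  e^(−rT) = e^(−0.037·0.5) = 0.9817
C = 480·0.9753·N(0.67) − 400·0.9817·N(0.31) = 480·0.9753·0.7486 − 400·0.9817·0.6217 = 350.4526 − 244.1292 = 106.3234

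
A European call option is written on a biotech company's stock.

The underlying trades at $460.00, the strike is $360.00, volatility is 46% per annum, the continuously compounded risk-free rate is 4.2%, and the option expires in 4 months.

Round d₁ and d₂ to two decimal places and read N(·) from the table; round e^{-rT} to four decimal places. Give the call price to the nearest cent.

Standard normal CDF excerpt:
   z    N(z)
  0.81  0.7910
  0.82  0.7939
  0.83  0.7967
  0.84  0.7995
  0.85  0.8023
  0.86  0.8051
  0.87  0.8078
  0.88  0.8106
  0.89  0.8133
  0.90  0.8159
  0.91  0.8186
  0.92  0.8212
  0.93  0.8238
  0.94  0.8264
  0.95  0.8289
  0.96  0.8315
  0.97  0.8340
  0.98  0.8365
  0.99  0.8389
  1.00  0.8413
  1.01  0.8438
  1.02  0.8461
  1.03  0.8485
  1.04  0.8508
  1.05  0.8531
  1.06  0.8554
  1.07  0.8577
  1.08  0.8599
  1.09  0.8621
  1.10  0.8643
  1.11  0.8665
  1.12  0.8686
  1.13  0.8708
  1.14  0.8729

σ√T = 0.46·√0.3333 = 0.2656
d₁ = [ln(460/360) + (0.042 + 0.46²/2)·0.3333] / 0.2656 = [0.2451 + 0.0493] / 0.2656 = 1.1085 ⇒ 1.11
d₂ = d₁ − σ√T = 1.1085 − 0.2656 = 0.8429 ⇒ 0.84
exp(−rT) = exp(−0.042·0.3333) = 0.9861
C = 460·N(1.11) − 360·0.9861·N(0.84) = 460·0.8665 − 360·0.9861·0.7995 = 398.5900 − 283.8193 = 114.7707

$114.77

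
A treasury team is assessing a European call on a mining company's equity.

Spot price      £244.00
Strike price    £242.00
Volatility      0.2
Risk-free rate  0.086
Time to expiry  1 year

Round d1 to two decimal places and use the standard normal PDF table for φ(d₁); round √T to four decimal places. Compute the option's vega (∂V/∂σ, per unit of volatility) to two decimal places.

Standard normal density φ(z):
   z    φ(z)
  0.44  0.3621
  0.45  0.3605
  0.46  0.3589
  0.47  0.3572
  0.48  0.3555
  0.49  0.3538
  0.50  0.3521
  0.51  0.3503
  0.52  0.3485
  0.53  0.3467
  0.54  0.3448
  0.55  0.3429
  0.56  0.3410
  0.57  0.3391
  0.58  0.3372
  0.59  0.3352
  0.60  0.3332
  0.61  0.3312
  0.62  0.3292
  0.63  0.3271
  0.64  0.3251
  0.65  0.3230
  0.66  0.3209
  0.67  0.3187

82.74

σ√T = 0.2 × 1.0000 = 0.2000
ln(S/K) + (r + σ²/2)T = ln(244/242) + (0.086 + 0.2²/2)·1 = 0.0082 + 0.1060 = 0.1142
d₁ = 0.1142 / 0.2000 = 0.5712 ⇒ 0.57
√T = √1 = 1.0000
φ(d₁) = φ(0.57) = 0.3391
vega = S·φ(d₁)·√T = 244·0.3391·1.0000 = 82.7404
(Call and put vega coincide under Black-Scholes.)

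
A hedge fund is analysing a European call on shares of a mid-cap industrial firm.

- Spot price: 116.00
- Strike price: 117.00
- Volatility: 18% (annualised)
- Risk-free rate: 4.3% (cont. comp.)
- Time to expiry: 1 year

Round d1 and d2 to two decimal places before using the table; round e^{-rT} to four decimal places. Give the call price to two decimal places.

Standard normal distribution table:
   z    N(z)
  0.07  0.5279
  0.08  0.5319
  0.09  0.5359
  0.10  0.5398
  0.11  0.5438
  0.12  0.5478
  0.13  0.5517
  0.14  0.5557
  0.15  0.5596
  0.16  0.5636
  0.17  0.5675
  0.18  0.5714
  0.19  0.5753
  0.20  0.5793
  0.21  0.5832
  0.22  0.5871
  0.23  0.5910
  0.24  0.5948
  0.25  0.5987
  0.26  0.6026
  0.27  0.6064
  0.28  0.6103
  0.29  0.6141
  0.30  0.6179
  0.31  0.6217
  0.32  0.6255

T = 1;  σ√T = 0.1800
ln(S/K) + (r + σ²/2)T = ln(116/117) + (0.043 + 0.18²/2)·1 = -0.0086 + 0.0592 = 0.0506
d₁ = 0.0506 / 0.1800 = 0.2812 ⇒ 0.28
d₂ = d₁ − σ√T = 0.2812 − 0.1800 = 0.1012 ⇒ 0.10
e^(−rT) = e^(−0.043·1) = 0.9579
N(d₁) = N(0.28) = 0.6103;  N(d₂) = N(0.10) = 0.5398
C = 116·0.6103 − 117·0.9579·0.5398 = 70.7948 − 60.4977 = 10.2971

10.30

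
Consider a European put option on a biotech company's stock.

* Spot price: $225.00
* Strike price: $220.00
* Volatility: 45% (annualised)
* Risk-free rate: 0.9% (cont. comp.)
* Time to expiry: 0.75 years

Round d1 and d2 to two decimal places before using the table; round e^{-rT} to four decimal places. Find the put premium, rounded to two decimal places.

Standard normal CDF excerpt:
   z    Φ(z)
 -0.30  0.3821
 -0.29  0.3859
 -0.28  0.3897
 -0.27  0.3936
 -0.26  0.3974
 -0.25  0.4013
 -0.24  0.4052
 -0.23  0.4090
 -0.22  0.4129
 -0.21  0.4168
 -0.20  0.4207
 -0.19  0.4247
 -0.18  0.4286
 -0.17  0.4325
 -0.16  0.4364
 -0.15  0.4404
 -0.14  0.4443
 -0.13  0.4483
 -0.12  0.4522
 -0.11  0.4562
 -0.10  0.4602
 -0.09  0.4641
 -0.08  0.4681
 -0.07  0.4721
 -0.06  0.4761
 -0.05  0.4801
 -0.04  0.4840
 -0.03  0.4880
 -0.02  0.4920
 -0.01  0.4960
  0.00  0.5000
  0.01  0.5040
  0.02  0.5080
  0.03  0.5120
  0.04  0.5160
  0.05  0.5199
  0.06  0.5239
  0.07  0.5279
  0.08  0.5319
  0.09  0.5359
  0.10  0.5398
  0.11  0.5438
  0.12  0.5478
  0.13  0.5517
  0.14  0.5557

σ√T = 0.45 × 0.8660 = 0.3897
d₁ = [ln(225/220) + (0.009 + ½·0.45²)·0.75] / (σ√T) = (0.0225 + 0.0827) / 0.3897 = 0.2698 → 0.27
d₂ = 0.2698 − 0.3897 = -0.1199 → -0.12
e^(−rT) = e^(−0.009·0.75) = 0.9933
N(−d₂) = N(0.12) = 0.5478;  N(−d₁) = N(-0.27) = 0.3936
P = 220·0.9933·0.5478 − 225·0.3936 = 119.7085 − 88.5600 = 31.1485

$31.15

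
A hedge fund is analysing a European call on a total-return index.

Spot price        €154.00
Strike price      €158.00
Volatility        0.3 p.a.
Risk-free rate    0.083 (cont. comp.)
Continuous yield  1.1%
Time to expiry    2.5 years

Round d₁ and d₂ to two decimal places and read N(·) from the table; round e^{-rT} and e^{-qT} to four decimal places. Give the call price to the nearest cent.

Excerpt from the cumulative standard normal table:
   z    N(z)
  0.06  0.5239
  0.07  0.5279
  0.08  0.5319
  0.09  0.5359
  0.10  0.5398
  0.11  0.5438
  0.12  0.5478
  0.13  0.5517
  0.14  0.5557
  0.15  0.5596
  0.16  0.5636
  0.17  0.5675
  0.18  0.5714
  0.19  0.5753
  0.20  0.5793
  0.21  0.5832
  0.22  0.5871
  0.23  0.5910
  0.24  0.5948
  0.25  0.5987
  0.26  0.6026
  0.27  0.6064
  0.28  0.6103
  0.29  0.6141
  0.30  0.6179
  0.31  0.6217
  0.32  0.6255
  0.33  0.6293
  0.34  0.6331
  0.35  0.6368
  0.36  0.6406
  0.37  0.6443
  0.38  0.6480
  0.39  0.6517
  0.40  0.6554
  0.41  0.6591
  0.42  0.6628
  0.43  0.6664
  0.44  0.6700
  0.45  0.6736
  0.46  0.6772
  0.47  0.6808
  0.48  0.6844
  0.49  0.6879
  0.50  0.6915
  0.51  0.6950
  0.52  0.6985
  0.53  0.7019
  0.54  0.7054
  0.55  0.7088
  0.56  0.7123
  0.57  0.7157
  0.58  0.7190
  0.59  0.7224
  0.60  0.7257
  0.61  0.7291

σ√T = 0.3 × 1.5811 = 0.4743
d₁ = [ln(154/158) + (0.083 − 0.011 + ½·0.3²)·2.5] / (σ√T) = (-0.0256 + 0.2925) / 0.4743 = 0.5626 which rounds to 0.56
d₂ = 0.5626 − 0.4743 = 0.0882 which rounds to 0.09
e^(−qT) = e^(−0.011·2.5) = 0.9729;  e^(−rT) = e^(−0.083·2.5) = 0.8126
N(d₁) = N(0.56) = 0.7123;  N(d₂) = N(0.09) = 0.5359
C = 154·0.9729·0.7123 − 158·0.8126·0.5359 = 106.7215 − 68.8046 = 37.9169

€37.92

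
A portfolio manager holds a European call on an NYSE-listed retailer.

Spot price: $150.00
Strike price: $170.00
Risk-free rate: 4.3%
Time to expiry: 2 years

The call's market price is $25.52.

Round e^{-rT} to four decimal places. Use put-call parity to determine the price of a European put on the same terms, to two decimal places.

$31.51

e^(−rT) = e^(−0.043·2) = 0.9176
Put-call parity: C − P = S − K·e^(−rT) = 150 − 170·0.9176 = 150 − 155.9920 = -5.9920
P = C − (C − P) = 25.52 − (-5.9920) = 31.5120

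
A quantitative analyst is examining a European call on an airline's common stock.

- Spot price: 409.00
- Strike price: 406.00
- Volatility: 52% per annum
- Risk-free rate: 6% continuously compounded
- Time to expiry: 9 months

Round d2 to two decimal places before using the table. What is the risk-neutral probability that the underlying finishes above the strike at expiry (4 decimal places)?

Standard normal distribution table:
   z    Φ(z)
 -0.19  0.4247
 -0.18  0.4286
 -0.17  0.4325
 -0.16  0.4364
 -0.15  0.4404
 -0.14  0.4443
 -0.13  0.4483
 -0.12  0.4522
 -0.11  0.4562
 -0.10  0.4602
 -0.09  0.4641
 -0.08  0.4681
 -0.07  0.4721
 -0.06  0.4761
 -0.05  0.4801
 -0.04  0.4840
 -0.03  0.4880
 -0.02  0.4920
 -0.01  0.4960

0.4562

σ√T = 0.52 × 0.8660 = 0.4503
d₁ = [ln(409/406) + (0.06 + 0.52²/2)·0.75] / 0.4503 = [0.0074 + 0.1464] / 0.4503 = 0.3414 ⇒ 0.34
d₂ = d₁ − σ√T = 0.3414 − 0.4503 = -0.1089 ⇒ -0.11
Pr(exercise) under Q = N(d₂) = 0.4562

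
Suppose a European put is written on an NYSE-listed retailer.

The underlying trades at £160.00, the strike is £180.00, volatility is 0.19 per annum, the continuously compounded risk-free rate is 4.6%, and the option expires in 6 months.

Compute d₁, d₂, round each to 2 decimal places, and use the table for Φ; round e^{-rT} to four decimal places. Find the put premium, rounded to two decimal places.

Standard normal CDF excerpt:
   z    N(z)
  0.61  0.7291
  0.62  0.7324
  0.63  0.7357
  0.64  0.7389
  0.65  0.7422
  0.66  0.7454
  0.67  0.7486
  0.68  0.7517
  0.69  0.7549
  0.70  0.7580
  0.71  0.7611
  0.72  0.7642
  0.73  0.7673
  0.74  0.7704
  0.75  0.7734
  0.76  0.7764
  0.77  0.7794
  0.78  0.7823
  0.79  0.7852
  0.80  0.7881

£18.88

σ√T = 0.19 × 0.7071 = 0.1344
d₁ = [ln(160/180) + (0.046 + ½·0.19²)·0.5] / (σ√T) = (-0.1178 + 0.0320) / 0.1344 = -0.6383 ≈ -0.64
d₂ = -0.6383 − 0.1344 = -0.7727 ≈ -0.77
e^(−rT) = e^(−0.046·0.5) = 0.9773
N(−d₂) = N(0.77) = 0.7794;  N(−d₁) = N(0.64) = 0.7389
P = 180·0.9773·0.7794 − 160·0.7389 = 137.1074 − 118.2240 = 18.8834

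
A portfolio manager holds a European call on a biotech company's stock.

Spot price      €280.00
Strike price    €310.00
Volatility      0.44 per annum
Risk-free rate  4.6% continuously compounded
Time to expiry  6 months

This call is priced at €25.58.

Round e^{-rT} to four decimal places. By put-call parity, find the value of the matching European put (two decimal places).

e^(−rT) = e^(−0.046·0.5) = 0.9773
Put-call parity: C − P = S − K·e^(−rT) = 280 − 310·0.9773 = 280 − 302.9630 = -22.9630
P = C − (C − P) = 25.58 − (-22.9630) = 48.5430

€48.54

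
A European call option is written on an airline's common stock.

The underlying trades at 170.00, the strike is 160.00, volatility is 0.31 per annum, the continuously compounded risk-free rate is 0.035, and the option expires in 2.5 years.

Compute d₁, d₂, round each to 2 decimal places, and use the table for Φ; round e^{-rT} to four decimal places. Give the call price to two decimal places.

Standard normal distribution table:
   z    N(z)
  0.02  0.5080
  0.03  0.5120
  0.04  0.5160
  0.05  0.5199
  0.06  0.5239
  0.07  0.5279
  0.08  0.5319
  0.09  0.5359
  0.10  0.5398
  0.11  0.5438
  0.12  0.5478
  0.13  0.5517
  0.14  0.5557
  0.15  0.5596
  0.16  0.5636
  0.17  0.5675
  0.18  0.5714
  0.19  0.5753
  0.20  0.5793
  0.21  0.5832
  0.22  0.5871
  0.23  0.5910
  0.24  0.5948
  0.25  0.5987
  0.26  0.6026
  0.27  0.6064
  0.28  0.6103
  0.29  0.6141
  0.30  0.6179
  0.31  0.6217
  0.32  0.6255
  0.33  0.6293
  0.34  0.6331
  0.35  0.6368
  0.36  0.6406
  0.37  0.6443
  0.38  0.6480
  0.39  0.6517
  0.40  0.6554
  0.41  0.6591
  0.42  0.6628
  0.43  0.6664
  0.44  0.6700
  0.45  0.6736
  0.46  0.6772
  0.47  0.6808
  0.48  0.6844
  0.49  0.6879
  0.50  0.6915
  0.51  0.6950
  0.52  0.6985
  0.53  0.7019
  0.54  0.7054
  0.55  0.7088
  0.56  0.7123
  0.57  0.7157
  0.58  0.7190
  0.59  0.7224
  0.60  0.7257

43.70

σ√T = 0.31 × 1.5811 = 0.4902
ln(S/K) + (r + σ²/2)T = ln(170/160) + (0.035 + 0.31²/2)·2.5 = 0.0606 + 0.2076 = 0.2682
d₁ = 0.2682 / 0.4902 = 0.5473 ≈ 0.55
d₂ = d₁ − σ√T = 0.5473 − 0.4902 = 0.0571 ≈ 0.06
exp(−rT) = exp(−0.035·2.5) = 0.9162
N(d₁) = N(0.55) = 0.7088;  N(d₂) = N(0.06) = 0.5239
C = 170·0.7088 − 160·0.9162·0.5239 = 120.4960 − 76.7995 = 43.6965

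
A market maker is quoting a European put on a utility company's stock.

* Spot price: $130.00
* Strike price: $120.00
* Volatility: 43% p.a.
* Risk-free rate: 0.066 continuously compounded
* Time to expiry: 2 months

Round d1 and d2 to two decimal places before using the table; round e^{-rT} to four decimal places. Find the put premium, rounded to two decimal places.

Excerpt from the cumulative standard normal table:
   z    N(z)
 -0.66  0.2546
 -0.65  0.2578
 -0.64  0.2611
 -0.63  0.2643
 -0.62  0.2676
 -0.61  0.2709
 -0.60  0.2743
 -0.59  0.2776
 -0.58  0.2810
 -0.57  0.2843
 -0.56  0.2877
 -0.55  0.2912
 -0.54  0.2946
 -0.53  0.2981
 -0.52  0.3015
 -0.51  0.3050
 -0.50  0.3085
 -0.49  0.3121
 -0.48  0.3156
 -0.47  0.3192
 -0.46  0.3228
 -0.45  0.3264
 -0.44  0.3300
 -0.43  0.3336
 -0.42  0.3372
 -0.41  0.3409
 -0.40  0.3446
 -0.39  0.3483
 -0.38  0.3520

T = 0.1667;  σ√T = 0.1755
d₁ = [ln(130/120) + (0.066 + 0.43²/2)·0.1667] / 0.1755 = [0.0800 + 0.0264] / 0.1755 = 0.6064 ≈ 0.61
d₂ = d₁ − σ√T = 0.6064 − 0.1755 = 0.4309 ≈ 0.43
exp(−rT) = exp(−0.066·0.1667) = 0.9891
P = 120·0.9891·N(-0.43) − 130·N(-0.61) = 120·0.9891·0.3336 − 130·0.2709 = 39.5957 − 35.2170 = 4.3787

$4.38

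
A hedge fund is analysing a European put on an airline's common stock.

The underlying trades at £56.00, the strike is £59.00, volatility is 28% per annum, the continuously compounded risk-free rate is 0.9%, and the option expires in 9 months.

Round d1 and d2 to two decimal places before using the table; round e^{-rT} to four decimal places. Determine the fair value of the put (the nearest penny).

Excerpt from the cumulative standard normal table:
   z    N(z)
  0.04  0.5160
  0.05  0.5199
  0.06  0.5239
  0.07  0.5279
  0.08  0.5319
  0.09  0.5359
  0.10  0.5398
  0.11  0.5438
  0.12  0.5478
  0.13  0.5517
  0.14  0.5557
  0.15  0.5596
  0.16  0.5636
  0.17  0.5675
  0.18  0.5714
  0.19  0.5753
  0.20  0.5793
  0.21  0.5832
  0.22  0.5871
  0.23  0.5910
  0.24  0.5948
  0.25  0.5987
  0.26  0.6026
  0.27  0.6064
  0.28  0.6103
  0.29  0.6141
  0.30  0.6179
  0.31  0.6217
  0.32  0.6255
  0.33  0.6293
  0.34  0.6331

T = 0.75;  σ√T = 0.2425
d₁ = [ln(56/59) + (0.009 + 0.28²/2)·0.75] / 0.2425 = [-0.0522 + 0.0362] / 0.2425 = -0.0661 which rounds to -0.07
d₂ = d₁ − σ√T = -0.0661 − 0.2425 = -0.3086 which rounds to -0.31
exp(−rT) = exp(−0.009·0.75) = 0.9933
N(−d₂) = N(0.31) = 0.6217;  N(−d₁) = N(0.07) = 0.5279
P = 59·0.9933·0.6217 − 56·0.5279 = 36.4345 − 29.5624 = 6.8721

£6.87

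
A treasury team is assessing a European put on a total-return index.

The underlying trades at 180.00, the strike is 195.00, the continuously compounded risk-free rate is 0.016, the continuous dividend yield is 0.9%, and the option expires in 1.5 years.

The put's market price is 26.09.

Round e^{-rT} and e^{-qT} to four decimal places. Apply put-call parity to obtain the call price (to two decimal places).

13.30

e^(−qT) = e^(−0.009·1.5) = 0.9866;  e^(−rT) = e^(−0.016·1.5) = 0.9763
Put-call parity: C − P = S·e^(−qT) − K·e^(−rT) = 180·0.9866 − 195·0.9763 = 177.5880 − 190.3785 = -12.7905
C = P + (C − P) = 26.09 + (-12.7905) = 13.2995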